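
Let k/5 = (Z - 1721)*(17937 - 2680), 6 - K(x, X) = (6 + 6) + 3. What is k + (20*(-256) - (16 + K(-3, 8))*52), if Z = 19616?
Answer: 1365114591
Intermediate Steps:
K(x, X) = -9 (K(x, X) = 6 - ((6 + 6) + 3) = 6 - (12 + 3) = 6 - 1*15 = 6 - 15 = -9)
k = 1365120075 (k = 5*((19616 - 1721)*(17937 - 2680)) = 5*(17895*15257) = 5*273024015 = 1365120075)
k + (20*(-256) - (16 + K(-3, 8))*52) = 1365120075 + (20*(-256) - (16 - 9)*52) = 1365120075 + (-5120 - 7*52) = 1365120075 + (-5120 - 1*364) = 1365120075 + (-5120 - 364) = 1365120075 - 5484 = 1365114591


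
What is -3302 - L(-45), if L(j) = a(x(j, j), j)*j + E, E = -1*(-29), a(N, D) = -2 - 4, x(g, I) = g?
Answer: -3601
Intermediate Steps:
a(N, D) = -6
E = 29
L(j) = 29 - 6*j (L(j) = -6*j + 29 = 29 - 6*j)
-3302 - L(-45) = -3302 - (29 - 6*(-45)) = -3302 - (29 + 270) = -3302 - 1*299 = -3302 - 299 = -3601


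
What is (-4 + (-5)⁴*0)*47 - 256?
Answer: -444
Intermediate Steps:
(-4 + (-5)⁴*0)*47 - 256 = (-4 + 625*0)*47 - 256 = (-4 + 0)*47 - 256 = -4*47 - 256 = -188 - 256 = -444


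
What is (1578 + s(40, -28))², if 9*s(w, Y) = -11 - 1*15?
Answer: 200958976/81 ≈ 2.4810e+6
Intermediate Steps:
s(w, Y) = -26/9 (s(w, Y) = (-11 - 1*15)/9 = (-11 - 15)/9 = (⅑)*(-26) = -26/9)
(1578 + s(40, -28))² = (1578 - 26/9)² = (14176/9)² = 200958976/81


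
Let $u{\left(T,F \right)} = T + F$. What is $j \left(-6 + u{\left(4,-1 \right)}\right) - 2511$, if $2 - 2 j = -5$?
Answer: $- \frac{5043}{2} \approx -2521.5$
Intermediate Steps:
$j = \frac{7}{2}$ ($j = 1 - - \frac{5}{2} = 1 + \frac{5}{2} = \frac{7}{2} \approx 3.5$)
$u{\left(T,F \right)} = F + T$
$j \left(-6 + u{\left(4,-1 \right)}\right) - 2511 = \frac{7 \left(-6 + \left(-1 + 4\right)\right)}{2} - 2511 = \frac{7 \left(-6 + 3\right)}{2} - 2511 = \frac{7}{2} \left(-3\right) - 2511 = - \frac{21}{2} - 2511 = - \frac{5043}{2}$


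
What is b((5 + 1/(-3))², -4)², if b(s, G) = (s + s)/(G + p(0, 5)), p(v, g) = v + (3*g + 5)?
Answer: 2401/324 ≈ 7.4105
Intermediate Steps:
p(v, g) = 5 + v + 3*g (p(v, g) = v + (5 + 3*g) = 5 + v + 3*g)
b(s, G) = 2*s/(20 + G) (b(s, G) = (s + s)/(G + (5 + 0 + 3*5)) = (2*s)/(G + (5 + 0 + 15)) = (2*s)/(G + 20) = (2*s)/(20 + G) = 2*s/(20 + G))
b((5 + 1/(-3))², -4)² = (2*(5 + 1/(-3))²/(20 - 4))² = (2*(5 - ⅓)²/16)² = (2*(14/3)²*(1/16))² = (2*(196/9)*(1/16))² = (49/18)² = 2401/324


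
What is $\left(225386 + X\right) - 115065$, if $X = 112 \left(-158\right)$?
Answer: $92625$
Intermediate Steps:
$X = -17696$
$\left(225386 + X\right) - 115065 = \left(225386 - 17696\right) - 115065 = 207690 - 115065 = 92625$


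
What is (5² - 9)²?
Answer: 256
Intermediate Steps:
(5² - 9)² = (25 - 9)² = 16² = 256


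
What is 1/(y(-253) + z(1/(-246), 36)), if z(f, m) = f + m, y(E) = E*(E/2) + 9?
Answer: 123/3942088 ≈ 3.1202e-5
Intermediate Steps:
y(E) = 9 + E**2/2 (y(E) = E*(E*(1/2)) + 9 = E*(E/2) + 9 = E**2/2 + 9 = 9 + E**2/2)
1/(y(-253) + z(1/(-246), 36)) = 1/((9 + (1/2)*(-253)**2) + (1/(-246) + 36)) = 1/((9 + (1/2)*64009) + (-1/246 + 36)) = 1/((9 + 64009/2) + 8855/246) = 1/(64027/2 + 8855/246) = 1/(3942088/123) = 123/3942088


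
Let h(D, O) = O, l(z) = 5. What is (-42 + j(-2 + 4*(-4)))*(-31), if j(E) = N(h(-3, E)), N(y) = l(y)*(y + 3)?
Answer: 3627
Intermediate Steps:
N(y) = 15 + 5*y (N(y) = 5*(y + 3) = 5*(3 + y) = 15 + 5*y)
j(E) = 15 + 5*E
(-42 + j(-2 + 4*(-4)))*(-31) = (-42 + (15 + 5*(-2 + 4*(-4))))*(-31) = (-42 + (15 + 5*(-2 - 16)))*(-31) = (-42 + (15 + 5*(-18)))*(-31) = (-42 + (15 - 90))*(-31) = (-42 - 75)*(-31) = -117*(-31) = 3627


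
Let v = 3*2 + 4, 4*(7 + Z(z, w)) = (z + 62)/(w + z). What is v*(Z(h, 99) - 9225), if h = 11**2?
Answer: -8123977/88 ≈ -92318.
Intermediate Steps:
h = 121
Z(z, w) = -7 + (62 + z)/(4*(w + z)) (Z(z, w) = -7 + ((z + 62)/(w + z))/4 = -7 + ((62 + z)/(w + z))/4 = -7 + (62 + z)/(4*(w + z)))
v = 10 (v = 6 + 4 = 10)
v*(Z(h, 99) - 9225) = 10*((62 - 28*99 - 27*121)/(4*(99 + 121)) - 9225) = 10*((1/4)*(62 - 2772 - 3267)/220 - 9225) = 10*((1/4)*(1/220)*(-5977) - 9225) = 10*(-5977/880 - 9225) = 10*(-8123977/880) = -8123977/88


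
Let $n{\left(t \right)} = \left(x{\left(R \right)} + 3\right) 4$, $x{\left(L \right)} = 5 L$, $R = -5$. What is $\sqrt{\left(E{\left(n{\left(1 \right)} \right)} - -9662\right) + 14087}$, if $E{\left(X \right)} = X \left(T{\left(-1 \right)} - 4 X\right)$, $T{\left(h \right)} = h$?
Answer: $11 i \sqrt{59} \approx 84.493 i$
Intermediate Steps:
$n{\left(t \right)} = -88$ ($n{\left(t \right)} = \left(5 \left(-5\right) + 3\right) 4 = \left(-25 + 3\right) 4 = \left(-22\right) 4 = -88$)
$E{\left(X \right)} = X \left(-1 - 4 X\right)$
$\sqrt{\left(E{\left(n{\left(1 \right)} \right)} - -9662\right) + 14087} = \sqrt{\left(\left(-1\right) \left(-88\right) \left(1 + 4 \left(-88\right)\right) - -9662\right) + 14087} = \sqrt{\left(\left(-1\right) \left(-88\right) \left(1 - 352\right) + 9662\right) + 14087} = \sqrt{\left(\left(-1\right) \left(-88\right) \left(-351\right) + 9662\right) + 14087} = \sqrt{\left(-30888 + 9662\right) + 14087} = \sqrt{-21226 + 14087} = \sqrt{-7139} = 11 i \sqrt{59}$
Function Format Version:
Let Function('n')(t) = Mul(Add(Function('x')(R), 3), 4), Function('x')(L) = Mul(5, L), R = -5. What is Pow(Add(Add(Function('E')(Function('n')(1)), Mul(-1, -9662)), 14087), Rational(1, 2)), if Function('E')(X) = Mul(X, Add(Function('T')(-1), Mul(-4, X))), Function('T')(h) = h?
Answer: Mul(11, I, Pow(59, Rational(1, 2))) ≈ Mul(84.493, I)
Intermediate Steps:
Function('n')(t) = -88 (Function('n')(t) = Mul(Add(Mul(5, -5), 3), 4) = Mul(Add(-25, 3), 4) = Mul(-22, 4) = -88)
Function('E')(X) = Mul(X, Add(-1, Mul(-4, X)))
Pow(Add(Add(Function('E')(Function('n')(1)), Mul(-1, -9662)), 14087), Rational(1, 2)) = Pow(Add(Add(Mul(-1, -88, Add(1, Mul(4, -88))), Mul(-1, -9662)), 14087), Rational(1, 2)) = Pow(Add(Add(Mul(-1, -88, Add(1, -352)), 9662), 14087), Rational(1, 2)) = Pow(Add(Add(Mul(-1, -88, -351), 9662), 14087), Rational(1, 2)) = Pow(Add(Add(-30888, 9662), 14087), Rational(1, 2)) = Pow(Add(-21226, 14087), Rational(1, 2)) = Pow(-7139, Rational(1, 2)) = Mul(11, I, Pow(59, Rational(1, 2)))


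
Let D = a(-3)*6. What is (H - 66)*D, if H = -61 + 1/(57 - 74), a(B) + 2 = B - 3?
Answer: 103680/17 ≈ 6098.8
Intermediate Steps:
a(B) = -5 + B (a(B) = -2 + (B - 3) = -2 + (-3 + B) = -5 + B)
D = -48 (D = (-5 - 3)*6 = -8*6 = -48)
H = -1038/17 (H = -61 + 1/(-17) = -61 - 1/17 = -1038/17 ≈ -61.059)
(H - 66)*D = (-1038/17 - 66)*(-48) = -2160/17*(-48) = 103680/17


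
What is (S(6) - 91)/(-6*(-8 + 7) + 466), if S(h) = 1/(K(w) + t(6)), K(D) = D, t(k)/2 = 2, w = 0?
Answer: -363/1888 ≈ -0.19227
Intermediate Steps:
t(k) = 4 (t(k) = 2*2 = 4)
S(h) = ¼ (S(h) = 1/(0 + 4) = 1/4 = ¼)
(S(6) - 91)/(-6*(-8 + 7) + 466) = (¼ - 91)/(-6*(-8 + 7) + 466) = -363/(4*(-6*(-1) + 466)) = -363/(4*(6 + 466)) = -363/4/472 = -363/4*1/472 = -363/1888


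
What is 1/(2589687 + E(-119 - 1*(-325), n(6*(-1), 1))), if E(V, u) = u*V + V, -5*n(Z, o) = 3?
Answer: 5/12948847 ≈ 3.8613e-7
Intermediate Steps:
n(Z, o) = -⅗ (n(Z, o) = -⅕*3 = -⅗)
E(V, u) = V + V*u (E(V, u) = V*u + V = V + V*u)
1/(2589687 + E(-119 - 1*(-325), n(6*(-1), 1))) = 1/(2589687 + (-119 - 1*(-325))*(1 - ⅗)) = 1/(2589687 + (-119 + 325)*(⅖)) = 1/(2589687 + 206*(⅖)) = 1/(2589687 + 412/5) = 1/(12948847/5) = 5/12948847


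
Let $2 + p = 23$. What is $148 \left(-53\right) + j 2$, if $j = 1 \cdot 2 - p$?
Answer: $-7882$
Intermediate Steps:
$p = 21$ ($p = -2 + 23 = 21$)
$j = -19$ ($j = 1 \cdot 2 - 21 = 2 - 21 = -19$)
$148 \left(-53\right) + j 2 = 148 \left(-53\right) - 38 = -7844 - 38 = -7882$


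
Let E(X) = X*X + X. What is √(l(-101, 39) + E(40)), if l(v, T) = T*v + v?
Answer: 20*I*√6 ≈ 48.99*I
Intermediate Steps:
E(X) = X + X² (E(X) = X² + X = X + X²)
l(v, T) = v + T*v
√(l(-101, 39) + E(40)) = √(-101*(1 + 39) + 40*(1 + 40)) = √(-101*40 + 40*41) = √(-4040 + 1640) = √(-2400) = 20*I*√6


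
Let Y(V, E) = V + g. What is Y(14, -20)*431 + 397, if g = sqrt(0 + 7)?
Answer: 6431 + 431*sqrt(7) ≈ 7571.3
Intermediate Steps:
g = sqrt(7) ≈ 2.6458
Y(V, E) = V + sqrt(7)
Y(14, -20)*431 + 397 = (14 + sqrt(7))*431 + 397 = (6034 + 431*sqrt(7)) + 397 = 6431 + 431*sqrt(7)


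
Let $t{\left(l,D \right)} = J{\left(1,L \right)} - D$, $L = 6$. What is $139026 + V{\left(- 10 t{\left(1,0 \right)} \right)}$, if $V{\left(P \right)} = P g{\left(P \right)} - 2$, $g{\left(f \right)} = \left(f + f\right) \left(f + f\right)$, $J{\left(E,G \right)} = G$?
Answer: $-724976$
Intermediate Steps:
$t{\left(l,D \right)} = 6 - D$
$g{\left(f \right)} = 4 f^{2}$ ($g{\left(f \right)} = 2 f 2 f = 4 f^{2}$)
$V{\left(P \right)} = -2 + 4 P^{3}$ ($V{\left(P \right)} = P 4 P^{2} - 2 = 4 P^{3} - 2 = -2 + 4 P^{3}$)
$139026 + V{\left(- 10 t{\left(1,0 \right)} \right)} = 139026 + \left(-2 + 4 \left(- 10 \left(6 - 0\right)\right)^{3}\right) = 139026 + \left(-2 + 4 \left(- 10 \left(6 + 0\right)\right)^{3}\right) = 139026 + \left(-2 + 4 \left(\left(-10\right) 6\right)^{3}\right) = 139026 + \left(-2 + 4 \left(-60\right)^{3}\right) = 139026 + \left(-2 + 4 \left(-216000\right)\right) = 139026 - 864002 = -724976$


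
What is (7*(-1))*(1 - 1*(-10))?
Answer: -77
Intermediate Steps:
(7*(-1))*(1 - 1*(-10)) = -7*(1 + 10) = -7*11 = -77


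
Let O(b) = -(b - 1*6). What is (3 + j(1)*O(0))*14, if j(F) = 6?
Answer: 546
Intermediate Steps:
O(b) = 6 - b (O(b) = -(b - 6) = -(-6 + b) = 6 - b)
(3 + j(1)*O(0))*14 = (3 + 6*(6 - 1*0))*14 = (3 + 6*(6 + 0))*14 = (3 + 6*6)*14 = (3 + 36)*14 = 39*14 = 546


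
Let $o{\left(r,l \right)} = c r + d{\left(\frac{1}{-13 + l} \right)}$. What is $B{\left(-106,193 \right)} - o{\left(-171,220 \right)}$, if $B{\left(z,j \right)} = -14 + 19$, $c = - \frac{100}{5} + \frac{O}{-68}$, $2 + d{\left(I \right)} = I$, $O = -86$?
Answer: $- \frac{22498657}{7038} \approx -3196.7$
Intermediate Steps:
$d{\left(I \right)} = -2 + I$
$c = - \frac{637}{34}$ ($c = - \frac{100}{5} - \frac{86}{-68} = \left(-100\right) \frac{1}{5} - - \frac{43}{34} = -20 + \frac{43}{34} = - \frac{637}{34} \approx -18.735$)
$B{\left(z,j \right)} = 5$
$o{\left(r,l \right)} = -2 + \frac{1}{-13 + l} - \frac{637 r}{34}$ ($o{\left(r,l \right)} = - \frac{637 r}{34} - \left(2 - \frac{1}{-13 + l}\right) = -2 + \frac{1}{-13 + l} - \frac{637 r}{34}$)
$B{\left(-106,193 \right)} - o{\left(-171,220 \right)} = 5 - \frac{34 - \left(-13 + 220\right) \left(68 + 637 \left(-171\right)\right)}{34 \left(-13 + 220\right)} = 5 - \frac{34 - 207 \left(68 - 108927\right)}{34 \cdot 207} = 5 - \frac{1}{34} \cdot \frac{1}{207} \left(34 - 207 \left(-108859\right)\right) = 5 - \frac{1}{34} \cdot \frac{1}{207} \left(34 + 22533813\right) = 5 - \frac{1}{34} \cdot \frac{1}{207} \cdot 22533847 = 5 - \frac{22533847}{7038} = - \frac{22498657}{7038}$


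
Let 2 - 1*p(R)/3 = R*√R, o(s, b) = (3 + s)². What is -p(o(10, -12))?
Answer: 6585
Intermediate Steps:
p(R) = 6 - 3*R^(3/2) (p(R) = 6 - 3*R*√R = 6 - 3*R^(3/2))
-p(o(10, -12)) = -(6 - 3*((3 + 10)²)^(3/2)) = -(6 - 3*(13²)^(3/2)) = -(6 - 3*169^(3/2)) = -(6 - 3*2197) = -(6 - 6591) = -1*(-6585) = 6585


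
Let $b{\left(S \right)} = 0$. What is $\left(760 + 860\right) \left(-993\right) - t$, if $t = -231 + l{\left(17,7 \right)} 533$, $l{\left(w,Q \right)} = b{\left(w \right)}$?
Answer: $-1608429$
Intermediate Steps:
$l{\left(w,Q \right)} = 0$
$t = -231$ ($t = -231 + 0 \cdot 533 = -231 + 0 = -231$)
$\left(760 + 860\right) \left(-993\right) - t = \left(760 + 860\right) \left(-993\right) - -231 = 1620 \left(-993\right) + 231 = -1608660 + 231 = -1608429$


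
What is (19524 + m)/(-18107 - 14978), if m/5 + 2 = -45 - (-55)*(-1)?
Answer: -19014/33085 ≈ -0.57470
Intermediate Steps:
m = -510 (m = -10 + 5*(-45 - (-55)*(-1)) = -10 + 5*(-45 - 11*5) = -10 + 5*(-45 - 55) = -10 + 5*(-100) = -10 - 500 = -510)
(19524 + m)/(-18107 - 14978) = (19524 - 510)/(-18107 - 14978) = 19014/(-33085) = 19014*(-1/33085) = -19014/33085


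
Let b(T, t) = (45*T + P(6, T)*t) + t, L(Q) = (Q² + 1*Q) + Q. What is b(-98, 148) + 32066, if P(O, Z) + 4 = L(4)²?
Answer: 112460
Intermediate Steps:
L(Q) = Q² + 2*Q (L(Q) = (Q² + Q) + Q = (Q + Q²) + Q = Q² + 2*Q)
P(O, Z) = 572 (P(O, Z) = -4 + (4*(2 + 4))² = -4 + (4*6)² = -4 + 24² = -4 + 576 = 572)
b(T, t) = 45*T + 573*t (b(T, t) = (45*T + 572*t) + t = 45*T + 573*t)
b(-98, 148) + 32066 = (45*(-98) + 573*148) + 32066 = (-4410 + 84804) + 32066 = 80394 + 32066 = 112460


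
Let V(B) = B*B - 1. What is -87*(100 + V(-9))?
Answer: -15660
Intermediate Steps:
V(B) = -1 + B² (V(B) = B² - 1 = -1 + B²)
-87*(100 + V(-9)) = -87*(100 + (-1 + (-9)²)) = -87*(100 + (-1 + 81)) = -87*(100 + 80) = -87*180 = -15660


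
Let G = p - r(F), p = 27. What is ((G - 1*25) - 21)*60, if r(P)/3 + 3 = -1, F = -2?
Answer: -420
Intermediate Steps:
r(P) = -12 (r(P) = -9 + 3*(-1) = -9 - 3 = -12)
G = 39 (G = 27 - 1*(-12) = 27 + 12 = 39)
((G - 1*25) - 21)*60 = ((39 - 1*25) - 21)*60 = ((39 - 25) - 21)*60 = (14 - 21)*60 = -7*60 = -420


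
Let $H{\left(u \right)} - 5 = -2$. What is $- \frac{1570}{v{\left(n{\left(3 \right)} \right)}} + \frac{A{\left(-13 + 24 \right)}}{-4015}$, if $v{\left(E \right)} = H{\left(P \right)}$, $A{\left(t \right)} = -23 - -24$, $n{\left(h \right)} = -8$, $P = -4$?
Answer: $- \frac{6303553}{12045} \approx -523.33$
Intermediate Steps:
$H{\left(u \right)} = 3$ ($H{\left(u \right)} = 5 - 2 = 3$)
$A{\left(t \right)} = 1$ ($A{\left(t \right)} = -23 + 24 = 1$)
$v{\left(E \right)} = 3$
$- \frac{1570}{v{\left(n{\left(3 \right)} \right)}} + \frac{A{\left(-13 + 24 \right)}}{-4015} = - \frac{1570}{3} + 1 \frac{1}{-4015} = \left(-1570\right) \frac{1}{3} + 1 \left(- \frac{1}{4015}\right) = - \frac{1570}{3} - \frac{1}{4015} = - \frac{6303553}{12045}$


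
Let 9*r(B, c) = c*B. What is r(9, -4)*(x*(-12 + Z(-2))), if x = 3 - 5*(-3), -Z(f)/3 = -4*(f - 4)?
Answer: 6048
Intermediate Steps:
Z(f) = -48 + 12*f (Z(f) = -(-12)*(f - 4) = -(-12)*(-4 + f) = -3*(16 - 4*f) = -48 + 12*f)
x = 18 (x = 3 + 15 = 18)
r(B, c) = B*c/9 (r(B, c) = (c*B)/9 = (B*c)/9 = B*c/9)
r(9, -4)*(x*(-12 + Z(-2))) = ((⅑)*9*(-4))*(18*(-12 + (-48 + 12*(-2)))) = -72*(-12 + (-48 - 24)) = -72*(-12 - 72) = -72*(-84) = -4*(-1512) = 6048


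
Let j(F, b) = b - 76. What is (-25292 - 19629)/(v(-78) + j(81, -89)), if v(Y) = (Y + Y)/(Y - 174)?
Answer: 943341/3452 ≈ 273.27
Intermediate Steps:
j(F, b) = -76 + b
v(Y) = 2*Y/(-174 + Y) (v(Y) = (2*Y)/(-174 + Y) = 2*Y/(-174 + Y))
(-25292 - 19629)/(v(-78) + j(81, -89)) = (-25292 - 19629)/(2*(-78)/(-174 - 78) + (-76 - 89)) = -44921/(2*(-78)/(-252) - 165) = -44921/(2*(-78)*(-1/252) - 165) = -44921/(13/21 - 165) = -44921/(-3452/21) = -44921*(-21/3452) = 943341/3452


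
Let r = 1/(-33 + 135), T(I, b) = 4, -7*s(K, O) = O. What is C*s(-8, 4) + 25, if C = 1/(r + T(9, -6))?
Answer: 71167/2863 ≈ 24.857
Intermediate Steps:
s(K, O) = -O/7
r = 1/102 ≈ 0.0098039
C = 102/409 (C = 1/(1/102 + 4) = 1/(409/102) = 102/409 ≈ 0.24939)
C*s(-8, 4) + 25 = 102*(-⅐*4)/409 + 25 = (102/409)*(-4/7) + 25 = -408/2863 + 25 = 71167/2863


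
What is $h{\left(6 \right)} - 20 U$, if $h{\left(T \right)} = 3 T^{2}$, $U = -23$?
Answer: $568$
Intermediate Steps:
$h{\left(6 \right)} - 20 U = 3 \cdot 6^{2} - -460 = 3 \cdot 36 + 460 = 108 + 460 = 568$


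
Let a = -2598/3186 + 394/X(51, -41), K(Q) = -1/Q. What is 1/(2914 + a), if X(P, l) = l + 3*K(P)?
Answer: 185319/538090130 ≈ 0.00034440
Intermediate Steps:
X(P, l) = l - 3/P (X(P, l) = l + 3*(-1/P) = l - 3/P)
a = -1929436/185319 (a = -2598/3186 + 394/(-41 - 3/51) = -2598*1/3186 + 394/(-41 - 3*1/51) = -433/531 + 394/(-41 - 1/17) = -433/531 + 394/(-698/17) = -433/531 + 394*(-17/698) = -433/531 - 3349/349 = -1929436/185319 ≈ -10.411)
1/(2914 + a) = 1/(2914 - 1929436/185319) = 1/(538090130/185319) = 185319/538090130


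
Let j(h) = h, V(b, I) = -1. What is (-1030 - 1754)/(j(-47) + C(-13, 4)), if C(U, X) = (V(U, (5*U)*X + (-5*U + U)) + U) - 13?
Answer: 1392/37 ≈ 37.622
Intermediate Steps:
C(U, X) = -14 + U (C(U, X) = (-1 + U) - 13 = -14 + U)
(-1030 - 1754)/(j(-47) + C(-13, 4)) = (-1030 - 1754)/(-47 + (-14 - 13)) = -2784/(-47 - 27) = -2784/(-74) = -2784*(-1/74) = 1392/37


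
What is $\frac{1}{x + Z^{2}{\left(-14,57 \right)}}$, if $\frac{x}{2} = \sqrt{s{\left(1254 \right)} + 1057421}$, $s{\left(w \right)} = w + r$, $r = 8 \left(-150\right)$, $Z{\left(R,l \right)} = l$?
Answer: $\frac{3249}{6326101} - \frac{10 \sqrt{42299}}{6326101} \approx 0.00018848$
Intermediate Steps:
$r = -1200$
$s{\left(w \right)} = -1200 + w$ ($s{\left(w \right)} = w - 1200 = -1200 + w$)
$x = 10 \sqrt{42299}$ ($x = 2 \sqrt{\left(-1200 + 1254\right) + 1057421} = 2 \sqrt{54 + 1057421} = 2 \sqrt{1057475} = 2 \cdot 5 \sqrt{42299} = 10 \sqrt{42299} \approx 2056.7$)
$\frac{1}{x + Z^{2}{\left(-14,57 \right)}} = \frac{1}{10 \sqrt{42299} + 57^{2}} = \frac{1}{10 \sqrt{42299} + 3249} = \frac{1}{3249 + 10 \sqrt{42299}}$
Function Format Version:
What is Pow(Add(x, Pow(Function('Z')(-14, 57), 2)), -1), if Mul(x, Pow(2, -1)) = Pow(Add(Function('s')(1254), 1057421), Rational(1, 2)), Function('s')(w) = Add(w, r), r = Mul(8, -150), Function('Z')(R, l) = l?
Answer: Add(Rational(3249, 6326101), Mul(Rational(-10, 6326101), Pow(42299, Rational(1, 2)))) ≈ 0.00018848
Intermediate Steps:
r = -1200
Function('s')(w) = Add(-1200, w) (Function('s')(w) = Add(w, -1200) = Add(-1200, w))
x = Mul(10, Pow(42299, Rational(1, 2))) (x = Mul(2, Pow(Add(Add(-1200, 1254), 1057421), Rational(1, 2))) = Mul(2, Pow(Add(54, 1057421), Rational(1, 2))) = Mul(2, Pow(1057475, Rational(1, 2))) = Mul(2, Mul(5, Pow(42299, Rational(1, 2)))) = Mul(10, Pow(42299, Rational(1, 2))) ≈ 2056.7)
Pow(Add(x, Pow(Function('Z')(-14, 57), 2)), -1) = Pow(Add(Mul(10, Pow(42299, Rational(1, 2))), Pow(57, 2)), -1) = Pow(Add(Mul(10, Pow(42299, Rational(1, 2))), 3249), -1) = Pow(Add(3249, Mul(10, Pow(42299, Rational(1, 2)))), -1)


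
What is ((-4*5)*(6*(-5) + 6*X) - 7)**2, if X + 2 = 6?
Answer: 12769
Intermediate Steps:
X = 4 (X = -2 + 6 = 4)
((-4*5)*(6*(-5) + 6*X) - 7)**2 = ((-4*5)*(6*(-5) + 6*4) - 7)**2 = (-20*(-30 + 24) - 7)**2 = (-20*(-6) - 7)**2 = (120 - 7)**2 = 113**2 = 12769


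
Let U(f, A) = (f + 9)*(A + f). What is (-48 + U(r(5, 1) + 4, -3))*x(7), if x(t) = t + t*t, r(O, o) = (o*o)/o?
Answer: -1120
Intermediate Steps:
r(O, o) = o (r(O, o) = o**2/o = o)
x(t) = t + t**2
U(f, A) = (9 + f)*(A + f)
(-48 + U(r(5, 1) + 4, -3))*x(7) = (-48 + ((1 + 4)**2 + 9*(-3) + 9*(1 + 4) - 3*(1 + 4)))*(7*(1 + 7)) = (-48 + (5**2 - 27 + 9*5 - 3*5))*(7*8) = (-48 + (25 - 27 + 45 - 15))*56 = (-48 + 28)*56 = -20*56 = -1120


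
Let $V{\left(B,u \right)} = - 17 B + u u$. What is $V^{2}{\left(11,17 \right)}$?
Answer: $10404$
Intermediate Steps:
$V{\left(B,u \right)} = u^{2} - 17 B$ ($V{\left(B,u \right)} = - 17 B + u^{2} = u^{2} - 17 B$)
$V^{2}{\left(11,17 \right)} = \left(17^{2} - 187\right)^{2} = \left(289 - 187\right)^{2} = 102^{2} = 10404$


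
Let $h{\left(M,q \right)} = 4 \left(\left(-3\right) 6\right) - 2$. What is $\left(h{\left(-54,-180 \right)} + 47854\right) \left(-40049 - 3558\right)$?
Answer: $-2083542460$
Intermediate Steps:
$h{\left(M,q \right)} = -74$ ($h{\left(M,q \right)} = 4 \left(-18\right) - 2 = -72 - 2 = -74$)
$\left(h{\left(-54,-180 \right)} + 47854\right) \left(-40049 - 3558\right) = \left(-74 + 47854\right) \left(-40049 - 3558\right) = 47780 \left(-43607\right) = -2083542460$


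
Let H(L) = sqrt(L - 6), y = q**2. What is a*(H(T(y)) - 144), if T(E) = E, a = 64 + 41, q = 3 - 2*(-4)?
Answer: -15120 + 105*sqrt(115) ≈ -13994.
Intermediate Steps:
q = 11 (q = 3 + 8 = 11)
y = 121 (y = 11**2 = 121)
a = 105
H(L) = sqrt(-6 + L)
a*(H(T(y)) - 144) = 105*(sqrt(-6 + 121) - 144) = 105*(sqrt(115) - 144) = 105*(-144 + sqrt(115)) = -15120 + 105*sqrt(115)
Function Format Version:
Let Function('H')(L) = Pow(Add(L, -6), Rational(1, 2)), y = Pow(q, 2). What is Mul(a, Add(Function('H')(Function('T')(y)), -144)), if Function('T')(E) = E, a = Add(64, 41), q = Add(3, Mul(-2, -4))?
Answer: Add(-15120, Mul(105, Pow(115, Rational(1, 2)))) ≈ -13994.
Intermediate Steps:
q = 11 (q = Add(3, 8) = 11)
y = 121 (y = Pow(11, 2) = 121)
a = 105
Function('H')(L) = Pow(Add(-6, L), Rational(1, 2))
Mul(a, Add(Function('H')(Function('T')(y)), -144)) = Mul(105, Add(Pow(Add(-6, 121), Rational(1, 2)), -144)) = Mul(105, Add(Pow(115, Rational(1, 2)), -144)) = Mul(105, Add(-144, Pow(115, Rational(1, 2)))) = Add(-15120, Mul(105, Pow(115, Rational(1, 2))))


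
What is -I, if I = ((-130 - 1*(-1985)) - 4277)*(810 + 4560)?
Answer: 13006140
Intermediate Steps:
I = -13006140 (I = ((-130 + 1985) - 4277)*5370 = (1855 - 4277)*5370 = -2422*5370 = -13006140)
-I = -1*(-13006140) = 13006140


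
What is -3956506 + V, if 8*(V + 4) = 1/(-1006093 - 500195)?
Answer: -47677148279041/12050304 ≈ -3.9565e+6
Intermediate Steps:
V = -48201217/12050304 (V = -4 + 1/(8*(-1006093 - 500195)) = -4 + (1/8)/(-1506288) = -4 + (1/8)*(-1/1506288) = -4 - 1/12050304 = -48201217/12050304 ≈ -4.0000)
-3956506 + V = -3956506 - 48201217/12050304 = -47677148279041/12050304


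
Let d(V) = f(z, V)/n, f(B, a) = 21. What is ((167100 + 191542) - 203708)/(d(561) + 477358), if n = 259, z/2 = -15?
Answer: 5732558/17662249 ≈ 0.32457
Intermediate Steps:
z = -30 (z = 2*(-15) = -30)
d(V) = 3/37 (d(V) = 21/259 = 21*(1/259) = 3/37)
((167100 + 191542) - 203708)/(d(561) + 477358) = ((167100 + 191542) - 203708)/(3/37 + 477358) = (358642 - 203708)/(17662249/37) = 154934*(37/17662249) = 5732558/17662249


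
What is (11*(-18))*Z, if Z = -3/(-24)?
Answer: -99/4 ≈ -24.750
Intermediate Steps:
Z = ⅛ (Z = -3*(-1/24) = ⅛ ≈ 0.12500)
(11*(-18))*Z = (11*(-18))*(⅛) = -198*⅛ = -99/4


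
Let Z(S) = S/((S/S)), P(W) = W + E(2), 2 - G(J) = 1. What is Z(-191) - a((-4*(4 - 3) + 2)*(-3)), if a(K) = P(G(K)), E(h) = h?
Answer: -194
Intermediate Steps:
G(J) = 1 (G(J) = 2 - 1*1 = 2 - 1 = 1)
P(W) = 2 + W (P(W) = W + 2 = 2 + W)
a(K) = 3 (a(K) = 2 + 1 = 3)
Z(S) = S (Z(S) = S/1 = S*1 = S)
Z(-191) - a((-4*(4 - 3) + 2)*(-3)) = -191 - 1*3 = -191 - 3 = -194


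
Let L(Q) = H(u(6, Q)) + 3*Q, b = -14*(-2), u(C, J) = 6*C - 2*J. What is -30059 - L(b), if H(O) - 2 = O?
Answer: -30125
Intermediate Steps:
u(C, J) = -2*J + 6*C
H(O) = 2 + O
b = 28
L(Q) = 38 + Q (L(Q) = (2 + (-2*Q + 6*6)) + 3*Q = (2 + (-2*Q + 36)) + 3*Q = (2 + (36 - 2*Q)) + 3*Q = (38 - 2*Q) + 3*Q = 38 + Q)
-30059 - L(b) = -30059 - (38 + 28) = -30059 - 1*66 = -30059 - 66 = -30125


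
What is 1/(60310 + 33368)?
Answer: 1/93678 ≈ 1.0675e-5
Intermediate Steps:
1/(60310 + 33368) = 1/93678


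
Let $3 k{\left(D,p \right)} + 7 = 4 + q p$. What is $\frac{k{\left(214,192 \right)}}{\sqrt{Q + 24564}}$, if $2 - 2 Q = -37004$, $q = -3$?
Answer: $- \frac{193 \sqrt{43067}}{43067} \approx -0.93$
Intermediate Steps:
$Q = 18503$ ($Q = 1 - -18502 = 1 + 18502 = 18503$)
$k{\left(D,p \right)} = -1 - p$ ($k{\left(D,p \right)} = - \frac{7}{3} + \frac{4 - 3 p}{3} = - \frac{7}{3} - \left(- \frac{4}{3} + p\right) = -1 - p$)
$\frac{k{\left(214,192 \right)}}{\sqrt{Q + 24564}} = \frac{-1 - 192}{\sqrt{18503 + 24564}} = \frac{-1 - 192}{\sqrt{43067}} = - 193 \frac{\sqrt{43067}}{43067} = - \frac{193 \sqrt{43067}}{43067}$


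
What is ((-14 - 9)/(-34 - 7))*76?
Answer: 1748/41 ≈ 42.634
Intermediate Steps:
((-14 - 9)/(-34 - 7))*76 = -23/(-41)*76 = -23*(-1/41)*76 = (23/41)*76 = 1748/41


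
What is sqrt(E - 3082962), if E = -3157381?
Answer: I*sqrt(6240343) ≈ 2498.1*I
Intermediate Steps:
sqrt(E - 3082962) = sqrt(-3157381 - 3082962) = sqrt(-6240343) = I*sqrt(6240343)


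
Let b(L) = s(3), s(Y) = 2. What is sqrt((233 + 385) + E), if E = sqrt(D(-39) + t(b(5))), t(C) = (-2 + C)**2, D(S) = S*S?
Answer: 3*sqrt(73) ≈ 25.632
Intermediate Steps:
b(L) = 2
D(S) = S**2
E = 39 (E = sqrt((-39)**2 + (-2 + 2)**2) = sqrt(1521 + 0**2) = sqrt(1521 + 0) = sqrt(1521) = 39)
sqrt((233 + 385) + E) = sqrt((233 + 385) + 39) = sqrt(618 + 39) = sqrt(657) = 3*sqrt(73)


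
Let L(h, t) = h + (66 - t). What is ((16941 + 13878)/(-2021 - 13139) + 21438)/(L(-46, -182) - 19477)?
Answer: -108323087/97403000 ≈ -1.1121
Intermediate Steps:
L(h, t) = 66 + h - t
((16941 + 13878)/(-2021 - 13139) + 21438)/(L(-46, -182) - 19477) = ((16941 + 13878)/(-2021 - 13139) + 21438)/((66 - 46 - 1*(-182)) - 19477) = (30819/(-15160) + 21438)/((66 - 46 + 182) - 19477) = (30819*(-1/15160) + 21438)/(202 - 19477) = (-30819/15160 + 21438)/(-19275) = (324969261/15160)*(-1/19275) = -108323087/97403000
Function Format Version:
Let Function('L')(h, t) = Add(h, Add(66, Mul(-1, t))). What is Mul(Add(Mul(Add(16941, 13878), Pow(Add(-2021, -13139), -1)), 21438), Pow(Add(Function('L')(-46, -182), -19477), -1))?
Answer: Rational(-108323087, 97403000) ≈ -1.1121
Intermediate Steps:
Function('L')(h, t) = Add(66, h, Mul(-1, t))
Mul(Add(Mul(Add(16941, 13878), Pow(Add(-2021, -13139), -1)), 21438), Pow(Add(Function('L')(-46, -182), -19477), -1)) = Mul(Add(Mul(Add(16941, 13878), Pow(Add(-2021, -13139), -1)), 21438), Pow(Add(Add(66, -46, Mul(-1, -182)), -19477), -1)) = Mul(Add(Mul(30819, Pow(-15160, -1)), 21438), Pow(Add(Add(66, -46, 182), -19477), -1)) = Mul(Add(Mul(30819, Rational(-1, 15160)), 21438), Pow(Add(202, -19477), -1)) = Mul(Add(Rational(-30819, 15160), 21438), Pow(-19275, -1)) = Mul(Rational(324969261, 15160), Rational(-1, 19275)) = Rational(-108323087, 97403000)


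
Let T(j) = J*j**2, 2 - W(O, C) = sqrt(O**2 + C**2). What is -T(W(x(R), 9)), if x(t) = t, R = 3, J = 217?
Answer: -20398 + 2604*sqrt(10) ≈ -12163.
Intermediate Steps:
W(O, C) = 2 - sqrt(C**2 + O**2) (W(O, C) = 2 - sqrt(O**2 + C**2) = 2 - sqrt(C**2 + O**2))
T(j) = 217*j**2
-T(W(x(R), 9)) = -217*(2 - sqrt(9**2 + 3**2))**2 = -217*(2 - sqrt(81 + 9))**2 = -217*(2 - sqrt(90))**2 = -217*(2 - 3*sqrt(10))**2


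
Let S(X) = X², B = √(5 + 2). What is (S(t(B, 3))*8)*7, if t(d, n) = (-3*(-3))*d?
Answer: 31752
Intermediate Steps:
B = √7 ≈ 2.6458
t(d, n) = 9*d
(S(t(B, 3))*8)*7 = ((9*√7)²*8)*7 = (567*8)*7 = 4536*7 = 31752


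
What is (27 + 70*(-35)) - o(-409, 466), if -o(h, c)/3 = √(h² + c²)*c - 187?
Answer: -2984 + 1398*√384437 ≈ 8.6382e+5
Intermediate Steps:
o(h, c) = 561 - 3*c*√(c² + h²) (o(h, c) = -3*(√(h² + c²)*c - 187) = -3*(√(c² + h²)*c - 187) = -3*(c*√(c² + h²) - 187) = -3*(-187 + c*√(c² + h²)) = 561 - 3*c*√(c² + h²))
(27 + 70*(-35)) - o(-409, 466) = (27 + 70*(-35)) - (561 - 3*466*√(466² + (-409)²)) = (27 - 2450) - (561 - 3*466*√(217156 + 167281)) = -2423 - (561 - 3*466*√384437) = -2423 - (561 - 1398*√384437) = -2423 + (-561 + 1398*√384437) = -2984 + 1398*√384437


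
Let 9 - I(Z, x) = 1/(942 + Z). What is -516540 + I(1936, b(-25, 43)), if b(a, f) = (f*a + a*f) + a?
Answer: -1486576219/2878 ≈ -5.1653e+5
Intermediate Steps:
b(a, f) = a + 2*a*f (b(a, f) = (a*f + a*f) + a = 2*a*f + a = a + 2*a*f)
I(Z, x) = 9 - 1/(942 + Z)
-516540 + I(1936, b(-25, 43)) = -516540 + (8477 + 9*1936)/(942 + 1936) = -516540 + (8477 + 17424)/2878 = -516540 + (1/2878)*25901 = -516540 + 25901/2878 = -1486576219/2878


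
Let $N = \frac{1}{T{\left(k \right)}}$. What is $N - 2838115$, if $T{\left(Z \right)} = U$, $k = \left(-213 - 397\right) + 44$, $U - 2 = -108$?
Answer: $- \frac{300840191}{106} \approx -2.8381 \cdot 10^{6}$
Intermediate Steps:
$U = -106$ ($U = 2 - 108 = -106$)
$k = -566$ ($k = -610 + 44 = -566$)
$T{\left(Z \right)} = -106$
$N = - \frac{1}{106}$ ($N = \frac{1}{-106} = - \frac{1}{106} \approx -0.009434$)
$N - 2838115 = - \frac{1}{106} - 2838115 = - \frac{300840191}{106}$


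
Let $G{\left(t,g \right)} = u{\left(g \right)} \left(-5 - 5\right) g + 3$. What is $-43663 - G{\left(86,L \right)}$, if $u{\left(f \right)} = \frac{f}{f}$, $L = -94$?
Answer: $-44606$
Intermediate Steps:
$u{\left(f \right)} = 1$
$G{\left(t,g \right)} = 3 - 10 g$ ($G{\left(t,g \right)} = 1 \left(-5 - 5\right) g + 3 = 1 \left(- 10 g\right) + 3 = - 10 g + 3 = 3 - 10 g$)
$-43663 - G{\left(86,L \right)} = -43663 - \left(3 - -940\right) = -43663 - \left(3 + 940\right) = -43663 - 943 = -44606$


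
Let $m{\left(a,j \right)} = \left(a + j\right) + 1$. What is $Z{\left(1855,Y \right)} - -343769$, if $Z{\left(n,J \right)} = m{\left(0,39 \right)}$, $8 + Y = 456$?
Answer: $343809$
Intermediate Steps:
$Y = 448$ ($Y = -8 + 456 = 448$)
$m{\left(a,j \right)} = 1 + a + j$
$Z{\left(n,J \right)} = 40$ ($Z{\left(n,J \right)} = 1 + 0 + 39 = 40$)
$Z{\left(1855,Y \right)} - -343769 = 40 - -343769 = 40 + 343769 = 343809$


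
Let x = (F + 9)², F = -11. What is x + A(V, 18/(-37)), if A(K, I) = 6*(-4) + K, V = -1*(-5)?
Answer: -15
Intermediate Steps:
V = 5
A(K, I) = -24 + K
x = 4 (x = (-11 + 9)² = (-2)² = 4)
x + A(V, 18/(-37)) = 4 + (-24 + 5) = 4 - 19 = -15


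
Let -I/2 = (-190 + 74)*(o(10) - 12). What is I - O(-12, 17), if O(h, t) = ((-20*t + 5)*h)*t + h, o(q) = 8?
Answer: -69256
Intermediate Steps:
O(h, t) = h + h*t*(5 - 20*t) (O(h, t) = ((5 - 20*t)*h)*t + h = (h*(5 - 20*t))*t + h = h*t*(5 - 20*t) + h = h + h*t*(5 - 20*t))
I = -928 (I = -2*(-190 + 74)*(8 - 12) = -(-232)*(-4) = -2*464 = -928)
I - O(-12, 17) = -928 - (-12)*(1 - 20*17**2 + 5*17) = -928 - (-12)*(1 - 20*289 + 85) = -928 - (-12)*(1 - 5780 + 85) = -928 - (-12)*(-5694) = -928 - 1*68328 = -928 - 68328 = -69256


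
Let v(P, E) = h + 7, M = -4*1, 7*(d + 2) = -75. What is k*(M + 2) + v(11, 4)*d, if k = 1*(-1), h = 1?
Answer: -698/7 ≈ -99.714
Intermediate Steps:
d = -89/7 (d = -2 + (1/7)*(-75) = -2 - 75/7 = -89/7 ≈ -12.714)
M = -4
v(P, E) = 8 (v(P, E) = 1 + 7 = 8)
k = -1
k*(M + 2) + v(11, 4)*d = -(-4 + 2) + 8*(-89/7) = -1*(-2) - 712/7 = 2 - 712/7 = -698/7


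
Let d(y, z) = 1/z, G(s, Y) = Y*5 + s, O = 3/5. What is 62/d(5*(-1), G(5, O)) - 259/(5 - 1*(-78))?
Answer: 40909/83 ≈ 492.88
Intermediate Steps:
O = ⅗ (O = 3*(⅕) = ⅗ ≈ 0.60000)
G(s, Y) = s + 5*Y (G(s, Y) = 5*Y + s = s + 5*Y)
62/d(5*(-1), G(5, O)) - 259/(5 - 1*(-78)) = 62/(1/(5 + 5*(⅗))) - 259/(5 - 1*(-78)) = 62/(1/(5 + 3)) - 259/(5 + 78) = 62/(1/8) - 259/83 = 62/(⅛) - 259*1/83 = 62*8 - 259/83 = 496 - 259/83 = 40909/83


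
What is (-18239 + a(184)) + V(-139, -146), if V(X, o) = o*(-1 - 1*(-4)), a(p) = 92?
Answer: -18585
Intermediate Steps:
V(X, o) = 3*o (V(X, o) = o*(-1 + 4) = o*3 = 3*o)
(-18239 + a(184)) + V(-139, -146) = (-18239 + 92) + 3*(-146) = -18147 - 438 = -18585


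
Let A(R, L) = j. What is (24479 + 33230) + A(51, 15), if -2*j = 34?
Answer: 57692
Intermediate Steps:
j = -17 (j = -1/2*34 = -17)
A(R, L) = -17
(24479 + 33230) + A(51, 15) = (24479 + 33230) - 17 = 57709 - 17 = 57692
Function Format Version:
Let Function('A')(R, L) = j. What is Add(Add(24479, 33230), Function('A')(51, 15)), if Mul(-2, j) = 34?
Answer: 57692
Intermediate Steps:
j = -17 (j = Mul(Rational(-1, 2), 34) = -17)
Function('A')(R, L) = -17
Add(Add(24479, 33230), Function('A')(51, 15)) = Add(Add(24479, 33230), -17) = Add(57709, -17) = 57692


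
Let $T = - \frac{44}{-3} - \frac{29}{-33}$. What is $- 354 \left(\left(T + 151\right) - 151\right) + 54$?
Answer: $- \frac{59940}{11} \approx -5449.1$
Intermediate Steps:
$T = \frac{171}{11}$ ($T = \left(-44\right) \left(- \frac{1}{3}\right) - - \frac{29}{33} = \frac{44}{3} + \frac{29}{33} = \frac{171}{11} \approx 15.545$)
$- 354 \left(\left(T + 151\right) - 151\right) + 54 = - 354 \left(\left(\frac{171}{11} + 151\right) - 151\right) + 54 = - 354 \left(\frac{1832}{11} - 151\right) + 54 = \left(-354\right) \frac{171}{11} + 54 = - \frac{60534}{11} + 54 = - \frac{59940}{11}$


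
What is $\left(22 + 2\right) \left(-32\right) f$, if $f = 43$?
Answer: $-33024$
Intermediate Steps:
$\left(22 + 2\right) \left(-32\right) f = \left(22 + 2\right) \left(-32\right) 43 = 24 \left(-32\right) 43 = \left(-768\right) 43 = -33024$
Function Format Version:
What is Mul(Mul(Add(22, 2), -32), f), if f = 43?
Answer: -33024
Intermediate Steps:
Mul(Mul(Add(22, 2), -32), f) = Mul(Mul(Add(22, 2), -32), 43) = Mul(Mul(24, -32), 43) = Mul(-768, 43) = -33024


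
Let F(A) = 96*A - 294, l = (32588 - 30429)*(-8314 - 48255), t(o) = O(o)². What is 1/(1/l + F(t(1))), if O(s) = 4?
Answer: 122132471/151688528981 ≈ 0.00080515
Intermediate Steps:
t(o) = 16 (t(o) = 4² = 16)
l = -122132471 (l = 2159*(-56569) = -122132471)
F(A) = -294 + 96*A
1/(1/l + F(t(1))) = 1/(1/(-122132471) + (-294 + 96*16)) = 1/(-1/122132471 + (-294 + 1536)) = 1/(-1/122132471 + 1242) = 1/(151688528981/122132471) = 122132471/151688528981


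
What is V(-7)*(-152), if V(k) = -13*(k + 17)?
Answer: 19760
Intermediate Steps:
V(k) = -221 - 13*k (V(k) = -13*(17 + k) = -221 - 13*k)
V(-7)*(-152) = (-221 - 13*(-7))*(-152) = (-221 + 91)*(-152) = -130*(-152) = 19760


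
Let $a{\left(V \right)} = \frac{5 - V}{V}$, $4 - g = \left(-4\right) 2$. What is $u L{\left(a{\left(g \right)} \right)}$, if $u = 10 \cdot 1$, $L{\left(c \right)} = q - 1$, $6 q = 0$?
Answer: $-10$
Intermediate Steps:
$q = 0$ ($q = \frac{1}{6} \cdot 0 = 0$)
$g = 12$ ($g = 4 - \left(-4\right) 2 = 4 - -8 = 4 + 8 = 12$)
$a{\left(V \right)} = \frac{5 - V}{V}$
$L{\left(c \right)} = -1$ ($L{\left(c \right)} = 0 - 1 = -1$)
$u = 10$
$u L{\left(a{\left(g \right)} \right)} = 10 \left(-1\right) = -10$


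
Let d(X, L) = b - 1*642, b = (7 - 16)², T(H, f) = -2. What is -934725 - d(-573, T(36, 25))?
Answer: -934164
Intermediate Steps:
b = 81 (b = (-9)² = 81)
d(X, L) = -561 (d(X, L) = 81 - 1*642 = 81 - 642 = -561)
-934725 - d(-573, T(36, 25)) = -934725 - 1*(-561) = -934725 + 561 = -934164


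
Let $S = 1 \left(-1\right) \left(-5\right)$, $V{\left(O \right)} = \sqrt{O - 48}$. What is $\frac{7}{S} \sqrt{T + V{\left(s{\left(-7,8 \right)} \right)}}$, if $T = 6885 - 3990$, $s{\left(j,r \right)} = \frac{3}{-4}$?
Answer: $\frac{7 \sqrt{11580 + 2 i \sqrt{195}}}{10} \approx 75.327 + 0.090837 i$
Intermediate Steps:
$s{\left(j,r \right)} = - \frac{3}{4}$ ($s{\left(j,r \right)} = 3 \left(- \frac{1}{4}\right) = - \frac{3}{4}$)
$V{\left(O \right)} = \sqrt{-48 + O}$
$T = 2895$
$S = 5$ ($S = \left(-1\right) \left(-5\right) = 5$)
$\frac{7}{S} \sqrt{T + V{\left(s{\left(-7,8 \right)} \right)}} = \frac{7}{5} \sqrt{2895 + \sqrt{-48 - \frac{3}{4}}} = 7 \cdot \frac{1}{5} \sqrt{2895 + \sqrt{- \frac{195}{4}}} = \frac{7 \sqrt{2895 + \frac{i \sqrt{195}}{2}}}{5}$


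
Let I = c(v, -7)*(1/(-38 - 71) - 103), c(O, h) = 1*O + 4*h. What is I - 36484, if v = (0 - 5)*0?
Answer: -3662372/109 ≈ -33600.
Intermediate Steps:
v = 0 (v = -5*0 = 0)
c(O, h) = O + 4*h
I = 314384/109 (I = (0 + 4*(-7))*(1/(-38 - 71) - 103) = (0 - 28)*(1/(-109) - 103) = -28*(-1/109 - 103) = -28*(-11228/109) = 314384/109 ≈ 2884.3)
I - 36484 = 314384/109 - 36484 = -3662372/109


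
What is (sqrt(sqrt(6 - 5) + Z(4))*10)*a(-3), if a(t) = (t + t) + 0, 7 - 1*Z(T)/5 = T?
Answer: -240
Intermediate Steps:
Z(T) = 35 - 5*T
a(t) = 2*t (a(t) = 2*t + 0 = 2*t)
(sqrt(sqrt(6 - 5) + Z(4))*10)*a(-3) = (sqrt(sqrt(6 - 5) + (35 - 5*4))*10)*(2*(-3)) = (sqrt(sqrt(1) + (35 - 20))*10)*(-6) = (sqrt(1 + 15)*10)*(-6) = (sqrt(16)*10)*(-6) = (4*10)*(-6) = 40*(-6) = -240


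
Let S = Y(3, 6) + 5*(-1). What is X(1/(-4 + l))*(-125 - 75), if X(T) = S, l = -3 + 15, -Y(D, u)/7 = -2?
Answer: -1800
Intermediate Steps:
Y(D, u) = 14 (Y(D, u) = -7*(-2) = 14)
l = 12
S = 9 (S = 14 + 5*(-1) = 14 - 5 = 9)
X(T) = 9
X(1/(-4 + l))*(-125 - 75) = 9*(-125 - 75) = 9*(-200) = -1800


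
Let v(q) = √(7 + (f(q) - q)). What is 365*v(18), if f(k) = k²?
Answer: 365*√313 ≈ 6457.5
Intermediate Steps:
v(q) = √(7 + q² - q) (v(q) = √(7 + (q² - q)) = √(7 + q² - q))
365*v(18) = 365*√(7 + 18² - 1*18) = 365*√(7 + 324 - 18) = 365*√313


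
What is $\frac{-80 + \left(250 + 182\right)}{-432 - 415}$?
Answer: $- \frac{32}{77} \approx -0.41558$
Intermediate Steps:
$\frac{-80 + \left(250 + 182\right)}{-432 - 415} = \frac{-80 + 432}{-847} = 352 \left(- \frac{1}{847}\right) = - \frac{32}{77}$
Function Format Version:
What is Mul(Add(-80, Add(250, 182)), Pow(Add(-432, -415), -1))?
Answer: Rational(-32, 77) ≈ -0.41558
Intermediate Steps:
Mul(Add(-80, Add(250, 182)), Pow(Add(-432, -415), -1)) = Mul(Add(-80, 432), Pow(-847, -1)) = Mul(352, Rational(-1, 847)) = Rational(-32, 77)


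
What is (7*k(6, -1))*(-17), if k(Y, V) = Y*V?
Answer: 714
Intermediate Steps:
k(Y, V) = V*Y
(7*k(6, -1))*(-17) = (7*(-1*6))*(-17) = (7*(-6))*(-17) = -42*(-17) = 714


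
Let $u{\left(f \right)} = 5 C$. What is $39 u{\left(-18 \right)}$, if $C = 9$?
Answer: $1755$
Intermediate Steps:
$u{\left(f \right)} = 45$ ($u{\left(f \right)} = 5 \cdot 9 = 45$)
$39 u{\left(-18 \right)} = 39 \cdot 45 = 1755$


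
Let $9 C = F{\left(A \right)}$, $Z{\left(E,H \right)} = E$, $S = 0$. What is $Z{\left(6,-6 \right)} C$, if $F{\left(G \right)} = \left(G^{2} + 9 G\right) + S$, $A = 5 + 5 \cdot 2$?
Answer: $240$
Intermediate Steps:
$A = 15$ ($A = 5 + 10 = 15$)
$F{\left(G \right)} = G^{2} + 9 G$ ($F{\left(G \right)} = \left(G^{2} + 9 G\right) + 0 = G^{2} + 9 G$)
$C = 40$ ($C = \frac{15 \left(9 + 15\right)}{9} = \frac{15 \cdot 24}{9} = \frac{1}{9} \cdot 360 = 40$)
$Z{\left(6,-6 \right)} C = 6 \cdot 40 = 240$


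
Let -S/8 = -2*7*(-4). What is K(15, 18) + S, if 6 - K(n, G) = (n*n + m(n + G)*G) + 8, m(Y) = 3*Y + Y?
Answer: -3051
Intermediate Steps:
m(Y) = 4*Y
K(n, G) = -2 - n² - G*(4*G + 4*n) (K(n, G) = 6 - ((n*n + (4*(n + G))*G) + 8) = 6 - ((n² + (4*(G + n))*G) + 8) = 6 - ((n² + (4*G + 4*n)*G) + 8) = 6 - ((n² + G*(4*G + 4*n)) + 8) = 6 - (8 + n² + G*(4*G + 4*n)) = 6 + (-8 - n² - G*(4*G + 4*n)) = -2 - n² - G*(4*G + 4*n))
S = -448 (S = -8*(-2*7)*(-4) = -(-112)*(-4) = -8*56 = -448)
K(15, 18) + S = (-2 - 1*15² - 4*18*(18 + 15)) - 448 = (-2 - 1*225 - 4*18*33) - 448 = (-2 - 225 - 2376) - 448 = -2603 - 448 = -3051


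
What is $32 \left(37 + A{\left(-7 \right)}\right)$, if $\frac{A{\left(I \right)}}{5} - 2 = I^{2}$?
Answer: $9344$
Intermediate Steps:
$A{\left(I \right)} = 10 + 5 I^{2}$
$32 \left(37 + A{\left(-7 \right)}\right) = 32 \left(37 + \left(10 + 5 \left(-7\right)^{2}\right)\right) = 32 \left(37 + \left(10 + 5 \cdot 49\right)\right) = 32 \left(37 + \left(10 + 245\right)\right) = 32 \left(37 + 255\right) = 32 \cdot 292 = 9344$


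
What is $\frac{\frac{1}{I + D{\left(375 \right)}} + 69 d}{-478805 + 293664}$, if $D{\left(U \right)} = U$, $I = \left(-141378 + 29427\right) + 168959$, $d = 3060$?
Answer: $- \frac{12115846621}{10623946003} \approx -1.1404$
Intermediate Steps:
$I = 57008$ ($I = -111951 + 168959 = 57008$)
$\frac{\frac{1}{I + D{\left(375 \right)}} + 69 d}{-478805 + 293664} = \frac{\frac{1}{57008 + 375} + 69 \cdot 3060}{-478805 + 293664} = \frac{\frac{1}{57383} + 211140}{-185141} = \left(\frac{1}{57383} + 211140\right) \left(- \frac{1}{185141}\right) = \frac{12115846621}{57383} \left(- \frac{1}{185141}\right) = - \frac{12115846621}{10623946003}$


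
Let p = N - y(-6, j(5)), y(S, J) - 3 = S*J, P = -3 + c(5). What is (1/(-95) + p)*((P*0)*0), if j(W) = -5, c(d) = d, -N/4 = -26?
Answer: 0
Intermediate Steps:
N = 104 (N = -4*(-26) = 104)
P = 2 (P = -3 + 5 = 2)
y(S, J) = 3 + J*S (y(S, J) = 3 + S*J = 3 + J*S)
p = 71 (p = 104 - (3 - 5*(-6)) = 104 - (3 + 30) = 104 - 1*33 = 104 - 33 = 71)
(1/(-95) + p)*((P*0)*0) = (1/(-95) + 71)*((2*0)*0) = (-1/95 + 71)*(0*0) = (6744/95)*0 = 0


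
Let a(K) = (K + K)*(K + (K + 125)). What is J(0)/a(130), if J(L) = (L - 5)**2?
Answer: 1/4004 ≈ 0.00024975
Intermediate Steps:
a(K) = 2*K*(125 + 2*K) (a(K) = (2*K)*(K + (125 + K)) = (2*K)*(125 + 2*K) = 2*K*(125 + 2*K))
J(L) = (-5 + L)**2
J(0)/a(130) = (-5 + 0)**2/((2*130*(125 + 2*130))) = (-5)**2/((2*130*(125 + 260))) = 25/((2*130*385)) = 25/100100 = 25*(1/100100) = 1/4004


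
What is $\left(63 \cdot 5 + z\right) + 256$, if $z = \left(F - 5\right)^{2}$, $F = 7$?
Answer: $575$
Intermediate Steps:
$z = 4$ ($z = \left(7 - 5\right)^{2} = 2^{2} = 4$)
$\left(63 \cdot 5 + z\right) + 256 = \left(63 \cdot 5 + 4\right) + 256 = \left(315 + 4\right) + 256 = 319 + 256 = 575$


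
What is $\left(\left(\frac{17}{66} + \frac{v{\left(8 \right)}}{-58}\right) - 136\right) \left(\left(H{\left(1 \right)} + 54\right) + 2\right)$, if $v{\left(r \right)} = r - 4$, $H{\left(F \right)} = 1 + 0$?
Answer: $- \frac{4938917}{638} \approx -7741.3$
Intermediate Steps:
$H{\left(F \right)} = 1$
$v{\left(r \right)} = -4 + r$
$\left(\left(\frac{17}{66} + \frac{v{\left(8 \right)}}{-58}\right) - 136\right) \left(\left(H{\left(1 \right)} + 54\right) + 2\right) = \left(\left(\frac{17}{66} + \frac{-4 + 8}{-58}\right) - 136\right) \left(\left(1 + 54\right) + 2\right) = \left(\left(17 \cdot \frac{1}{66} + 4 \left(- \frac{1}{58}\right)\right) - 136\right) \left(55 + 2\right) = \left(\left(\frac{17}{66} - \frac{2}{29}\right) - 136\right) 57 = \left(\frac{361}{1914} - 136\right) 57 = \left(- \frac{259943}{1914}\right) 57 = - \frac{4938917}{638}$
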